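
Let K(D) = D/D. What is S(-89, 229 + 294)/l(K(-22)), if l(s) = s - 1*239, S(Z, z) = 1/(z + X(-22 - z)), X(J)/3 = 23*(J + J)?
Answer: 1/17775506 ≈ 5.6257e-8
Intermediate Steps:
K(D) = 1
X(J) = 138*J (X(J) = 3*(23*(J + J)) = 3*(23*(2*J)) = 3*(46*J) = 138*J)
S(Z, z) = 1/(-3036 - 137*z) (S(Z, z) = 1/(z + 138*(-22 - z)) = 1/(z + (-3036 - 138*z)) = 1/(-3036 - 137*z))
l(s) = -239 + s (l(s) = s - 239 = -239 + s)
S(-89, 229 + 294)/l(K(-22)) = 1/((-3036 - 137*(229 + 294))*(-239 + 1)) = 1/(-3036 - 137*523*(-238)) = -1/238/(-3036 - 71651) = -1/238/(-74687) = -1/74687*(-1/238) = 1/17775506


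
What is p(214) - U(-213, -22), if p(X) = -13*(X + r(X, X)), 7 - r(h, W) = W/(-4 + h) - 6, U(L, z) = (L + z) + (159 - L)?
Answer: -322849/105 ≈ -3074.8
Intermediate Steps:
U(L, z) = 159 + z
r(h, W) = 13 - W/(-4 + h) (r(h, W) = 7 - (W/(-4 + h) - 6) = 7 - (-6 + W/(-4 + h)) = 7 + (6 - W/(-4 + h)) = 13 - W/(-4 + h))
p(X) = -13*X - 13*(-52 + 12*X)/(-4 + X) (p(X) = -13*(X + (-52 - X + 13*X)/(-4 + X)) = -13*(X + (-52 + 12*X)/(-4 + X)) = -13*X - 13*(-52 + 12*X)/(-4 + X))
p(214) - U(-213, -22) = 13*(52 - 1*214**2 - 8*214)/(-4 + 214) - (159 - 22) = 13*(52 - 1*45796 - 1712)/210 - 1*137 = 13*(1/210)*(52 - 45796 - 1712) - 137 = 13*(1/210)*(-47456) - 137 = -308464/105 - 137 = -322849/105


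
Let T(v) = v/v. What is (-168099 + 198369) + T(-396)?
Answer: 30271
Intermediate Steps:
T(v) = 1
(-168099 + 198369) + T(-396) = (-168099 + 198369) + 1 = 30270 + 1 = 30271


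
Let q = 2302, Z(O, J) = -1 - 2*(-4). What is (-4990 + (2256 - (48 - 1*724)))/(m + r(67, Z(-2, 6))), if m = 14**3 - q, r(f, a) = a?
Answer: -2058/449 ≈ -4.5835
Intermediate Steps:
Z(O, J) = 7 (Z(O, J) = -1 + 8 = 7)
m = 442 (m = 14**3 - 1*2302 = 2744 - 2302 = 442)
(-4990 + (2256 - (48 - 1*724)))/(m + r(67, Z(-2, 6))) = (-4990 + (2256 - (48 - 1*724)))/(442 + 7) = (-4990 + (2256 - (48 - 724)))/449 = (-4990 + (2256 - 1*(-676)))*(1/449) = (-4990 + (2256 + 676))*(1/449) = (-4990 + 2932)*(1/449) = -2058*1/449 = -2058/449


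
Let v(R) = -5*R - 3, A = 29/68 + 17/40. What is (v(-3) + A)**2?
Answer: 76370121/462400 ≈ 165.16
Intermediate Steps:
A = 579/680 (A = 29*(1/68) + 17*(1/40) = 29/68 + 17/40 = 579/680 ≈ 0.85147)
v(R) = -3 - 5*R
(v(-3) + A)**2 = ((-3 - 5*(-3)) + 579/680)**2 = ((-3 + 15) + 579/680)**2 = (12 + 579/680)**2 = (8739/680)**2 = 76370121/462400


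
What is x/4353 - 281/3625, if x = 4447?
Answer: 14897182/15779625 ≈ 0.94408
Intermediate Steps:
x/4353 - 281/3625 = 4447/4353 - 281/3625 = 14897182/15779625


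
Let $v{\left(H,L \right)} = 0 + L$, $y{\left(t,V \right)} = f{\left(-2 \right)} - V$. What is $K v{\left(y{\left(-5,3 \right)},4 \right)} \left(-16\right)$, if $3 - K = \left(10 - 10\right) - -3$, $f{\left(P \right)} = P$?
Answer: $0$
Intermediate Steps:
$y{\left(t,V \right)} = -2 - V$
$v{\left(H,L \right)} = L$
$K = 0$ ($K = 3 - \left(\left(10 - 10\right) - -3\right) = 3 - \left(\left(10 - 10\right) + 3\right) = 3 - \left(0 + 3\right) = 3 - 3 = 0$)
$K v{\left(y{\left(-5,3 \right)},4 \right)} \left(-16\right) = 0 \cdot 4 \left(-16\right) = 0 \left(-16\right) = 0$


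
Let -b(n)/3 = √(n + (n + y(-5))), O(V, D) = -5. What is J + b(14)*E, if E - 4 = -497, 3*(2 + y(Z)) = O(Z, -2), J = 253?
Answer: 253 + 493*√219 ≈ 7548.7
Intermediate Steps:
y(Z) = -11/3 (y(Z) = -2 + (⅓)*(-5) = -2 - 5/3 = -11/3)
b(n) = -3*√(-11/3 + 2*n) (b(n) = -3*√(n + (n - 11/3)) = -3*√(n + (-11/3 + n)) = -3*√(-11/3 + 2*n))
E = -493 (E = 4 - 497 = -493)
J + b(14)*E = 253 - √(-33 + 18*14)*(-493) = 253 - √(-33 + 252)*(-493) = 253 - √219*(-493) = 253 + 493*√219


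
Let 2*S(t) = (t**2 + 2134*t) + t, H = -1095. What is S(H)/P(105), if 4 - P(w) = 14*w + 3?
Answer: 43800/113 ≈ 387.61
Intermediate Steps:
P(w) = 1 - 14*w (P(w) = 4 - (14*w + 3) = 4 - (3 + 14*w) = 4 + (-3 - 14*w) = 1 - 14*w)
S(t) = t**2/2 + 2135*t/2 (S(t) = ((t**2 + 2134*t) + t)/2 = (t**2 + 2135*t)/2 = t**2/2 + 2135*t/2)
S(H)/P(105) = ((1/2)*(-1095)*(2135 - 1095))/(1 - 14*105) = ((1/2)*(-1095)*1040)/(1 - 1470) = -569400/(-1469) = -569400*(-1/1469) = 43800/113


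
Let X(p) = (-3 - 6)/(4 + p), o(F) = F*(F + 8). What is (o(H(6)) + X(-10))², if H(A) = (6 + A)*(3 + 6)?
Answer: 627953481/4 ≈ 1.5699e+8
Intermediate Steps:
H(A) = 54 + 9*A (H(A) = (6 + A)*9 = 54 + 9*A)
o(F) = F*(8 + F)
X(p) = -9/(4 + p)
(o(H(6)) + X(-10))² = ((54 + 9*6)*(8 + (54 + 9*6)) - 9/(4 - 10))² = ((54 + 54)*(8 + (54 + 54)) - 9/(-6))² = (108*(8 + 108) - 9*(-⅙))² = (108*116 + 3/2)² = (12528 + 3/2)² = (25059/2)² = 627953481/4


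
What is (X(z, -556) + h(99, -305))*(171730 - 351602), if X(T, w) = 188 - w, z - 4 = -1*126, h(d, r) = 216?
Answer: -172677120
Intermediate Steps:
z = -122 (z = 4 - 1*126 = 4 - 126 = -122)
(X(z, -556) + h(99, -305))*(171730 - 351602) = ((188 - 1*(-556)) + 216)*(171730 - 351602) = ((188 + 556) + 216)*(-179872) = (744 + 216)*(-179872) = 960*(-179872) = -172677120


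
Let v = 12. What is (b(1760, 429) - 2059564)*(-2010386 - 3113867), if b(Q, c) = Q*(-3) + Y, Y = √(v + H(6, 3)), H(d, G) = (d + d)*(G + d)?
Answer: 10580783061532 - 10248506*√30 ≈ 1.0581e+13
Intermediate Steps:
H(d, G) = 2*d*(G + d) (H(d, G) = (2*d)*(G + d) = 2*d*(G + d))
Y = 2*√30 (Y = √(12 + 2*6*(3 + 6)) = √(12 + 2*6*9) = √(12 + 108) = √120 = 2*√30 ≈ 10.954)
b(Q, c) = -3*Q + 2*√30 (b(Q, c) = Q*(-3) + 2*√30 = -3*Q + 2*√30)
(b(1760, 429) - 2059564)*(-2010386 - 3113867) = ((-3*1760 + 2*√30) - 2059564)*(-2010386 - 3113867) = ((-5280 + 2*√30) - 2059564)*(-5124253) = (-2064844 + 2*√30)*(-5124253) = 10580783061532 - 10248506*√30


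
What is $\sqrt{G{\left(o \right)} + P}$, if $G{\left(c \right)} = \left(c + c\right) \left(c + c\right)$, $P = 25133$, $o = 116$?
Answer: $3 \sqrt{8773} \approx 280.99$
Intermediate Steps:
$G{\left(c \right)} = 4 c^{2}$ ($G{\left(c \right)} = 2 c 2 c = 4 c^{2}$)
$\sqrt{G{\left(o \right)} + P} = \sqrt{4 \cdot 116^{2} + 25133} = \sqrt{4 \cdot 13456 + 25133} = \sqrt{53824 + 25133} = \sqrt{78957} = 3 \sqrt{8773}$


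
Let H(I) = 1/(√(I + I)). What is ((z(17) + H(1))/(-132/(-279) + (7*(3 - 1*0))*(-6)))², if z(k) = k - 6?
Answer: 2101707/272564552 + 95139*√2/136282276 ≈ 0.0086981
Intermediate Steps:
z(k) = -6 + k
H(I) = √2/(2*√I) (H(I) = 1/(√(2*I)) = 1/(√2*√I) = √2/(2*√I))
((z(17) + H(1))/(-132/(-279) + (7*(3 - 1*0))*(-6)))² = (((-6 + 17) + √2/(2*√1))/(-132/(-279) + (7*(3 - 1*0))*(-6)))² = ((11 + (½)*√2*1)/(-132*(-1/279) + (7*(3 + 0))*(-6)))² = ((11 + √2/2)/(44/93 + (7*3)*(-6)))² = ((11 + √2/2)/(44/93 + 21*(-6)))² = ((11 + √2/2)/(44/93 - 126))² = ((11 + √2/2)/(-11674/93))² = ((11 + √2/2)*(-93/11674))² = (-1023/11674 - 93*√2/23348)²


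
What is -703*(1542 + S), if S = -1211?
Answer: -232693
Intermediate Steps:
-703*(1542 + S) = -703*(1542 - 1211) = -703*331 = -232693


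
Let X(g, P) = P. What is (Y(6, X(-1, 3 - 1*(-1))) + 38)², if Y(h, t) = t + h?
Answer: 2304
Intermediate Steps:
Y(h, t) = h + t
(Y(6, X(-1, 3 - 1*(-1))) + 38)² = ((6 + (3 - 1*(-1))) + 38)² = ((6 + (3 + 1)) + 38)² = ((6 + 4) + 38)² = (10 + 38)² = 48² = 2304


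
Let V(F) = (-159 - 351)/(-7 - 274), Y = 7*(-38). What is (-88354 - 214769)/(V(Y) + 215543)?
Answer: -85177563/60568093 ≈ -1.4063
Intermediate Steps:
Y = -266
V(F) = 510/281 (V(F) = -510/(-281) = -510*(-1/281) = 510/281)
(-88354 - 214769)/(V(Y) + 215543) = (-88354 - 214769)/(510/281 + 215543) = -303123/60568093/281 = -303123*281/60568093 = -85177563/60568093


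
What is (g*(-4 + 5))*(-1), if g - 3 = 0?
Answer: -3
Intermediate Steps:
g = 3 (g = 3 + 0 = 3)
(g*(-4 + 5))*(-1) = (3*(-4 + 5))*(-1) = (3*1)*(-1) = 3*(-1) = -3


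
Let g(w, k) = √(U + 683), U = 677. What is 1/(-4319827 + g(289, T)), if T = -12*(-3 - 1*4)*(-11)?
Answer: -4319827/18660905308569 - 4*√85/18660905308569 ≈ -2.3149e-7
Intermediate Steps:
T = -924 (T = -12*(-3 - 4)*(-11) = -12*(-7)*(-11) = 84*(-11) = -924)
g(w, k) = 4*√85 (g(w, k) = √(677 + 683) = √1360 = 4*√85)
1/(-4319827 + g(289, T)) = 1/(-4319827 + 4*√85)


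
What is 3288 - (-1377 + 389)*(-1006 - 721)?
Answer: -1702988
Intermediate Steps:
3288 - (-1377 + 389)*(-1006 - 721) = 3288 - (-988)*(-1727) = 3288 - 1*1706276 = 3288 - 1706276 = -1702988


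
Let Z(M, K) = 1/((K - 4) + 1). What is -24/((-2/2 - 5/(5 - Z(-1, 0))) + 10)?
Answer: -128/43 ≈ -2.9767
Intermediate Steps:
Z(M, K) = 1/(-3 + K) (Z(M, K) = 1/((-4 + K) + 1) = 1/(-3 + K))
-24/((-2/2 - 5/(5 - Z(-1, 0))) + 10) = -24/((-2/2 - 5/(5 - 1/(-3 + 0))) + 10) = -24/((-2*½ - 5/(5 - 1/(-3))) + 10) = -24/((-1 - 5/(5 - 1*(-⅓))) + 10) = -24/((-1 - 5/(5 + ⅓)) + 10) = -24/((-1 - 5/16/3) + 10) = -24/((-1 - 5*3/16) + 10) = -24/((-1 - 15/16) + 10) = -24/(-31/16 + 10) = -24/(129/16) = (16/129)*(-24) = -128/43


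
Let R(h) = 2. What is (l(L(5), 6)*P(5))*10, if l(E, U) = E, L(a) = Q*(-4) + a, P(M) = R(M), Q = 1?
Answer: 20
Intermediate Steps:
P(M) = 2
L(a) = -4 + a (L(a) = 1*(-4) + a = -4 + a)
(l(L(5), 6)*P(5))*10 = ((-4 + 5)*2)*10 = (1*2)*10 = 2*10 = 20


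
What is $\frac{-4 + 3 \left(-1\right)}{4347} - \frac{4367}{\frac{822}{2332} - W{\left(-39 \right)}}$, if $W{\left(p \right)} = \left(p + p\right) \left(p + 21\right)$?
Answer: $\frac{1053482303}{338787171} \approx 3.1096$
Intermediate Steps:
$W{\left(p \right)} = 2 p \left(21 + p\right)$
$\frac{-4 + 3 \left(-1\right)}{4347} - \frac{4367}{\frac{822}{2332} - W{\left(-39 \right)}} = \frac{-4 + 3 \left(-1\right)}{4347} - \frac{4367}{\frac{822}{2332} - 2 \left(-39\right) \left(21 - 39\right)} = \left(-4 - 3\right) \frac{1}{4347} - \frac{4367}{822 \cdot \frac{1}{2332} - 2 \left(-39\right) \left(-18\right)} = \left(-7\right) \frac{1}{4347} - \frac{4367}{\frac{411}{1166} - 1404} = - \frac{1}{621} - \frac{4367}{\frac{411}{1166} - 1404} = - \frac{1}{621} - \frac{4367}{- \frac{1636653}{1166}} = - \frac{1}{621} - - \frac{5091922}{1636653} = - \frac{1}{621} + \frac{5091922}{1636653} = \frac{1053482303}{338787171}$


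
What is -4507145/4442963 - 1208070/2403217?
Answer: -16199057796875/10677404211971 ≈ -1.5171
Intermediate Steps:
-4507145/4442963 - 1208070/2403217 = -16199057796875/10677404211971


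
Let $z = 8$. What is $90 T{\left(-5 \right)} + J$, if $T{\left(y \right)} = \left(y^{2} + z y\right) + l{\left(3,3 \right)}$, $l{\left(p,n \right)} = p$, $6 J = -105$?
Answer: $- \frac{2195}{2} \approx -1097.5$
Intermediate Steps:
$J = - \frac{35}{2}$ ($J = \frac{1}{6} \left(-105\right) = - \frac{35}{2} \approx -17.5$)
$T{\left(y \right)} = 3 + y^{2} + 8 y$ ($T{\left(y \right)} = \left(y^{2} + 8 y\right) + 3 = 3 + y^{2} + 8 y$)
$90 T{\left(-5 \right)} + J = 90 \left(3 + \left(-5\right)^{2} + 8 \left(-5\right)\right) - \frac{35}{2} = 90 \left(3 + 25 - 40\right) - \frac{35}{2} = 90 \left(-12\right) - \frac{35}{2} = -1080 - \frac{35}{2} = - \frac{2195}{2}$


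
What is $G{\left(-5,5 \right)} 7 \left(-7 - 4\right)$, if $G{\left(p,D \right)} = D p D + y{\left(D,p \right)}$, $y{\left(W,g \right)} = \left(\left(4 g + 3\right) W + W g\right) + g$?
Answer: $18480$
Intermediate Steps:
$y{\left(W,g \right)} = g + W g + W \left(3 + 4 g\right)$ ($y{\left(W,g \right)} = \left(\left(3 + 4 g\right) W + W g\right) + g = \left(W \left(3 + 4 g\right) + W g\right) + g = \left(W g + W \left(3 + 4 g\right)\right) + g = g + W g + W \left(3 + 4 g\right)$)
$G{\left(p,D \right)} = p + 3 D + p D^{2} + 5 D p$ ($G{\left(p,D \right)} = D p D + \left(p + 3 D + 5 D p\right) = p D^{2} + \left(p + 3 D + 5 D p\right) = p + 3 D + p D^{2} + 5 D p$)
$G{\left(-5,5 \right)} 7 \left(-7 - 4\right) = \left(-5 + 3 \cdot 5 - 5 \cdot 5^{2} + 5 \cdot 5 \left(-5\right)\right) 7 \left(-7 - 4\right) = \left(-5 + 15 - 125 - 125\right) 7 \left(-11\right) = \left(-240\right) 7 \left(-11\right) = \left(-1680\right) \left(-11\right) = 18480$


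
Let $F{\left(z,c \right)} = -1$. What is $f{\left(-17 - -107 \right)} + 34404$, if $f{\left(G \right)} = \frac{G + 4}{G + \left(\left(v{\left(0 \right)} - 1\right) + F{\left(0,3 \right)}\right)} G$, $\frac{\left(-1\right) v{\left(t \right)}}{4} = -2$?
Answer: $\frac{275937}{8} \approx 34492.0$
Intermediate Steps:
$v{\left(t \right)} = 8$ ($v{\left(t \right)} = \left(-4\right) \left(-2\right) = 8$)
$f{\left(G \right)} = \frac{G \left(4 + G\right)}{6 + G}$ ($f{\left(G \right)} = \frac{G + 4}{G + \left(\left(8 - 1\right) - 1\right)} G = \frac{4 + G}{G + \left(7 - 1\right)} G = \frac{4 + G}{G + 6} G = \frac{4 + G}{6 + G} G = \frac{G \left(4 + G\right)}{6 + G}$)
$f{\left(-17 - -107 \right)} + 34404 = \frac{\left(-17 - -107\right) \left(4 - -90\right)}{6 - -90} + 34404 = \frac{\left(-17 + 107\right) \left(4 + \left(-17 + 107\right)\right)}{6 + \left(-17 + 107\right)} + 34404 = \frac{90 \left(4 + 90\right)}{6 + 90} + 34404 = 90 \cdot \frac{1}{96} \cdot 94 + 34404 = \frac{705}{8} + 34404 = \frac{275937}{8}$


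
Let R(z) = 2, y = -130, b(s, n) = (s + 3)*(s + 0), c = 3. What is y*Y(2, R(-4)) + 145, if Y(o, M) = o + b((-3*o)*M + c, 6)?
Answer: -7135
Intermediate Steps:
b(s, n) = s*(3 + s) (b(s, n) = (3 + s)*s = s*(3 + s))
Y(o, M) = o + (3 - 3*M*o)*(6 - 3*M*o) (Y(o, M) = o + ((-3*o)*M + 3)*(3 + ((-3*o)*M + 3)) = o + (-3*M*o + 3)*(3 + (-3*M*o + 3)) = o + (3 - 3*M*o)*(3 + (3 - 3*M*o)) = o + (3 - 3*M*o)*(6 - 3*M*o))
y*Y(2, R(-4)) + 145 = -130*(2 + 9*(-1 + 2*2)*(-2 + 2*2)) + 145 = -130*(2 + 9*(-1 + 4)*(-2 + 4)) + 145 = -130*(2 + 9*3*2) + 145 = -130*(2 + 54) + 145 = -130*56 + 145 = -7280 + 145 = -7135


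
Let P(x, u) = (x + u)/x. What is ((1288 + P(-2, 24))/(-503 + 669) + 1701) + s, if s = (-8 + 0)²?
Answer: 294267/166 ≈ 1772.7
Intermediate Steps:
P(x, u) = (u + x)/x
s = 64 (s = (-8)² = 64)
((1288 + P(-2, 24))/(-503 + 669) + 1701) + s = ((1288 + (24 - 2)/(-2))/(-503 + 669) + 1701) + 64 = ((1288 - ½*22)/166 + 1701) + 64 = ((1288 - 11)*(1/166) + 1701) + 64 = (1277*(1/166) + 1701) + 64 = (1277/166 + 1701) + 64 = 283643/166 + 64 = 294267/166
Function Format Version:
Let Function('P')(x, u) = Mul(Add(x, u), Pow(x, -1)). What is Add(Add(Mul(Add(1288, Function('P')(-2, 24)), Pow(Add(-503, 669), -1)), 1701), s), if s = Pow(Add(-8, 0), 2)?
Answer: Rational(294267, 166) ≈ 1772.7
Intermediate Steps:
Function('P')(x, u) = Mul(Pow(x, -1), Add(u, x)) (Function('P')(x, u) = Mul(Add(u, x), Pow(x, -1)) = Mul(Pow(x, -1), Add(u, x)))
s = 64 (s = Pow(-8, 2) = 64)
Add(Add(Mul(Add(1288, Function('P')(-2, 24)), Pow(Add(-503, 669), -1)), 1701), s) = Add(Add(Mul(Add(1288, Mul(Pow(-2, -1), Add(24, -2))), Pow(Add(-503, 669), -1)), 1701), 64) = Add(Add(Mul(Add(1288, Mul(Rational(-1, 2), 22)), Pow(166, -1)), 1701), 64) = Add(Add(Mul(Add(1288, -11), Rational(1, 166)), 1701), 64) = Add(Add(Mul(1277, Rational(1, 166)), 1701), 64) = Add(Add(Rational(1277, 166), 1701), 64) = Add(Rational(283643, 166), 64) = Rational(294267, 166)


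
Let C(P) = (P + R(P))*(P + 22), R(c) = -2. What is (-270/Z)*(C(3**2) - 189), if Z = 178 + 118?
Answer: -945/37 ≈ -25.541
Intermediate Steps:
Z = 296
C(P) = (-2 + P)*(22 + P) (C(P) = (P - 2)*(P + 22) = (-2 + P)*(22 + P))
(-270/Z)*(C(3**2) - 189) = (-270/296)*((-44 + (3**2)**2 + 20*3**2) - 189) = (-270*1/296)*((-44 + 9**2 + 20*9) - 189) = -135*((-44 + 81 + 180) - 189)/148 = -135*(217 - 189)/148 = -135/148*28 = -945/37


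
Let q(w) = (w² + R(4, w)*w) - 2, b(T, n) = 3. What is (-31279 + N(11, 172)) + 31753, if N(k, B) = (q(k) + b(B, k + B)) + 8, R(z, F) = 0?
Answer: 604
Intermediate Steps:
q(w) = -2 + w² (q(w) = (w² + 0*w) - 2 = (w² + 0) - 2 = w² - 2 = -2 + w²)
N(k, B) = 9 + k² (N(k, B) = ((-2 + k²) + 3) + 8 = (1 + k²) + 8 = 9 + k²)
(-31279 + N(11, 172)) + 31753 = (-31279 + (9 + 11²)) + 31753 = (-31279 + (9 + 121)) + 31753 = (-31279 + 130) + 31753 = -31149 + 31753 = 604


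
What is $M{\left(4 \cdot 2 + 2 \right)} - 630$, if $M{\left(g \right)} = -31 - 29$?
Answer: $-690$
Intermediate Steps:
$M{\left(g \right)} = -60$ ($M{\left(g \right)} = -31 - 29 = -60$)
$M{\left(4 \cdot 2 + 2 \right)} - 630 = -60 - 630 = -690$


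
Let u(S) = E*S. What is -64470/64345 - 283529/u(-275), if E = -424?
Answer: -5152175101/1500525400 ≈ -3.4336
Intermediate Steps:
u(S) = -424*S
-64470/64345 - 283529/u(-275) = -64470/64345 - 283529/((-424*(-275))) = -64470*1/64345 - 283529/116600 = -12894/12869 - 283529*1/116600 = -12894/12869 - 283529/116600 = -5152175101/1500525400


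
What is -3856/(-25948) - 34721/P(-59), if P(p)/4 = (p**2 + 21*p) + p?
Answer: -216817479/56644484 ≈ -3.8277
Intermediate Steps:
P(p) = 4*p**2 + 88*p (P(p) = 4*((p**2 + 21*p) + p) = 4*(p**2 + 22*p) = 4*p**2 + 88*p)
-3856/(-25948) - 34721/P(-59) = -3856/(-25948) - 34721*(-1/(236*(22 - 59))) = -3856*(-1/25948) - 34721/(4*(-59)*(-37)) = 964/6487 - 34721/8732 = -216817479/56644484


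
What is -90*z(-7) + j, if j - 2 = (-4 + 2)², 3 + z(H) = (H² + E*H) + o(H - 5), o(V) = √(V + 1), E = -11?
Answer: -11064 - 90*I*√11 ≈ -11064.0 - 298.5*I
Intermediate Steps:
o(V) = √(1 + V)
z(H) = -3 + H² + √(-4 + H) - 11*H (z(H) = -3 + ((H² - 11*H) + √(1 + (H - 5))) = -3 + ((H² - 11*H) + √(1 + (-5 + H))) = -3 + ((H² - 11*H) + √(-4 + H)) = -3 + (H² + √(-4 + H) - 11*H) = -3 + H² + √(-4 + H) - 11*H)
j = 6 (j = 2 + (-4 + 2)² = 2 + (-2)² = 2 + 4 = 6)
-90*z(-7) + j = -90*(-3 + (-7)² + √(-4 - 7) - 11*(-7)) + 6 = -90*(-3 + 49 + √(-11) + 77) + 6 = -90*(-3 + 49 + I*√11 + 77) + 6 = -90*(123 + I*√11) + 6 = (-11070 - 90*I*√11) + 6 = -11064 - 90*I*√11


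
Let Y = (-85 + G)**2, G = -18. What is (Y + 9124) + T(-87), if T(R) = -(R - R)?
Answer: 19733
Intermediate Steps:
Y = 10609 (Y = (-85 - 18)**2 = (-103)**2 = 10609)
T(R) = 0 (T(R) = -1*0 = 0)
(Y + 9124) + T(-87) = (10609 + 9124) + 0 = 19733 + 0 = 19733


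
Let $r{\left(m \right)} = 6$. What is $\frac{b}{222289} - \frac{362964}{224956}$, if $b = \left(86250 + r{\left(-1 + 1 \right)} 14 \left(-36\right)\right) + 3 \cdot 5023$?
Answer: $- \frac{14642713644}{12501311071} \approx -1.1713$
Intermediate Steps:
$b = 98295$ ($b = \left(86250 + 6 \cdot 14 \left(-36\right)\right) + 3 \cdot 5023 = \left(86250 + 84 \left(-36\right)\right) + 15069 = \left(86250 - 3024\right) + 15069 = 83226 + 15069 = 98295$)
$\frac{b}{222289} - \frac{362964}{224956} = \frac{98295}{222289} - \frac{362964}{224956} = 98295 \cdot \frac{1}{222289} - \frac{90741}{56239} = \frac{98295}{222289} - \frac{90741}{56239} = - \frac{14642713644}{12501311071}$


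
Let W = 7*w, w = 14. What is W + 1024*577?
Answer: 590946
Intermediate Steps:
W = 98 (W = 7*14 = 98)
W + 1024*577 = 98 + 1024*577 = 98 + 590848 = 590946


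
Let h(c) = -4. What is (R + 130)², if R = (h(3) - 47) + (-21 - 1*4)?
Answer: 2916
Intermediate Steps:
R = -76 (R = (-4 - 47) + (-21 - 1*4) = -51 + (-21 - 4) = -51 - 25 = -76)
(R + 130)² = (-76 + 130)² = 54² = 2916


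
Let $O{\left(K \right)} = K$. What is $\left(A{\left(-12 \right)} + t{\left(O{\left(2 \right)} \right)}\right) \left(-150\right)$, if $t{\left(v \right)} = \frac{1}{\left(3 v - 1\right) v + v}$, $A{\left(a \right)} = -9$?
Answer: $\frac{2675}{2} \approx 1337.5$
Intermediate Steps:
$t{\left(v \right)} = \frac{1}{v + v \left(-1 + 3 v\right)}$ ($t{\left(v \right)} = \frac{1}{\left(-1 + 3 v\right) v + v} = \frac{1}{v \left(-1 + 3 v\right) + v} = \frac{1}{v + v \left(-1 + 3 v\right)}$)
$\left(A{\left(-12 \right)} + t{\left(O{\left(2 \right)} \right)}\right) \left(-150\right) = \left(-9 + \frac{1}{3 \cdot 4}\right) \left(-150\right) = \left(-9 + \frac{1}{3} \cdot \frac{1}{4}\right) \left(-150\right) = \left(-9 + \frac{1}{12}\right) \left(-150\right) = \left(- \frac{107}{12}\right) \left(-150\right) = \frac{2675}{2}$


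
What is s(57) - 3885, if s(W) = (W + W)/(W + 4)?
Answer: -236871/61 ≈ -3883.1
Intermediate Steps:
s(W) = 2*W/(4 + W) (s(W) = (2*W)/(4 + W) = 2*W/(4 + W))
s(57) - 3885 = 2*57/(4 + 57) - 3885 = 2*57/61 - 3885 = 2*57*(1/61) - 3885 = 114/61 - 3885 = -236871/61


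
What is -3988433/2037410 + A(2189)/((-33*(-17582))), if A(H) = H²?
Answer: 169286080123/26866306965 ≈ 6.3011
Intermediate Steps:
-3988433/2037410 + A(2189)/((-33*(-17582))) = -3988433/2037410 + 2189²/((-33*(-17582))) = -3988433*1/2037410 + 4791721/580206 = -3988433/2037410 + 4791721*(1/580206) = -3988433/2037410 + 435611/52746 = 169286080123/26866306965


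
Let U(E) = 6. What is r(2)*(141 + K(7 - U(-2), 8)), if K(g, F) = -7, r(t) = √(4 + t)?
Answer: 134*√6 ≈ 328.23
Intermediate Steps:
r(2)*(141 + K(7 - U(-2), 8)) = √(4 + 2)*(141 - 7) = √6*134 = 134*√6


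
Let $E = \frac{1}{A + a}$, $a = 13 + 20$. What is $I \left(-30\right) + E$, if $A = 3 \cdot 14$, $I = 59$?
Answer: $- \frac{132749}{75} \approx -1770.0$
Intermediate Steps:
$a = 33$
$A = 42$
$E = \frac{1}{75}$ ($E = \frac{1}{42 + 33} = \frac{1}{75} \approx 0.013333$)
$I \left(-30\right) + E = 59 \left(-30\right) + \frac{1}{75} = -1770 + \frac{1}{75} = - \frac{132749}{75}$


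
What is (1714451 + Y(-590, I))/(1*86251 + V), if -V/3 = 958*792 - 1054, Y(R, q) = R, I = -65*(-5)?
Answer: -1713861/2186795 ≈ -0.78373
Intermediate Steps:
I = 325
V = -2273046 (V = -3*(958*792 - 1054) = -3*(758736 - 1054) = -3*757682 = -2273046)
(1714451 + Y(-590, I))/(1*86251 + V) = (1714451 - 590)/(1*86251 - 2273046) = 1713861/(86251 - 2273046) = 1713861/(-2186795) = 1713861*(-1/2186795) = -1713861/2186795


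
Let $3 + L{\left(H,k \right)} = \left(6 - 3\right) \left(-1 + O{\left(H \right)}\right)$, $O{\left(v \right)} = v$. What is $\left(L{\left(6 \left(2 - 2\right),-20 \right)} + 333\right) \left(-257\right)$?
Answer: $-84039$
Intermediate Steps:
$L{\left(H,k \right)} = -6 + 3 H$ ($L{\left(H,k \right)} = -3 + \left(6 - 3\right) \left(-1 + H\right) = -3 + 3 \left(-1 + H\right) = -3 + \left(-3 + 3 H\right) = -6 + 3 H$)
$\left(L{\left(6 \left(2 - 2\right),-20 \right)} + 333\right) \left(-257\right) = \left(\left(-6 + 3 \cdot 6 \left(2 - 2\right)\right) + 333\right) \left(-257\right) = \left(\left(-6 + 3 \cdot 6 \cdot 0\right) + 333\right) \left(-257\right) = \left(\left(-6 + 3 \cdot 0\right) + 333\right) \left(-257\right) = \left(\left(-6 + 0\right) + 333\right) \left(-257\right) = \left(-6 + 333\right) \left(-257\right) = 327 \left(-257\right) = -84039$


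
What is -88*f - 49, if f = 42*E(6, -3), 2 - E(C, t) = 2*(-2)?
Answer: -22225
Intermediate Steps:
E(C, t) = 6 (E(C, t) = 2 - 2*(-2) = 2 - 1*(-4) = 2 + 4 = 6)
f = 252 (f = 42*6 = 252)
-88*f - 49 = -88*252 - 49 = -22176 - 49 = -22225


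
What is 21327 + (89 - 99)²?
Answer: 21427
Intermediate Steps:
21327 + (89 - 99)² = 21327 + (-10)² = 21327 + 100 = 21427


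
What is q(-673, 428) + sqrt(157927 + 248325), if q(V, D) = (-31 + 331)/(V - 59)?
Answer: -25/61 + 2*sqrt(101563) ≈ 636.97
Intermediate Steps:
q(V, D) = 300/(-59 + V)
q(-673, 428) + sqrt(157927 + 248325) = 300/(-59 - 673) + sqrt(157927 + 248325) = 300/(-732) + sqrt(406252) = 300*(-1/732) + 2*sqrt(101563) = -25/61 + 2*sqrt(101563)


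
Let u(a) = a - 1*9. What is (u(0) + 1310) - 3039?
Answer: -1738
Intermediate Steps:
u(a) = -9 + a (u(a) = a - 9 = -9 + a)
(u(0) + 1310) - 3039 = ((-9 + 0) + 1310) - 3039 = (-9 + 1310) - 3039 = 1301 - 3039 = -1738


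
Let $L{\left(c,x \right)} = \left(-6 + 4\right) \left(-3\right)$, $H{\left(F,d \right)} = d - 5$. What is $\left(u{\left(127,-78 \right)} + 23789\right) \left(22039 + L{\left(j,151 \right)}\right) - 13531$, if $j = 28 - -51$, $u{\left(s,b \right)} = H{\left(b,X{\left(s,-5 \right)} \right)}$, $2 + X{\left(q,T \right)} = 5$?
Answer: $524370884$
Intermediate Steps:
$X{\left(q,T \right)} = 3$ ($X{\left(q,T \right)} = -2 + 5 = 3$)
$H{\left(F,d \right)} = -5 + d$
$u{\left(s,b \right)} = -2$ ($u{\left(s,b \right)} = -5 + 3 = -2$)
$j = 79$ ($j = 28 + 51 = 79$)
$L{\left(c,x \right)} = 6$ ($L{\left(c,x \right)} = \left(-2\right) \left(-3\right) = 6$)
$\left(u{\left(127,-78 \right)} + 23789\right) \left(22039 + L{\left(j,151 \right)}\right) - 13531 = \left(-2 + 23789\right) \left(22039 + 6\right) - 13531 = 23787 \cdot 22045 - 13531 = 524384415 - 13531 = 524370884$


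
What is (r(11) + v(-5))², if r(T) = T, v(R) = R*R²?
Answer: 12996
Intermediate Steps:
v(R) = R³
(r(11) + v(-5))² = (11 + (-5)³)² = (11 - 125)² = (-114)² = 12996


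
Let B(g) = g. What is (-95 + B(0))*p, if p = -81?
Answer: 7695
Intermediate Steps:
(-95 + B(0))*p = (-95 + 0)*(-81) = -95*(-81) = 7695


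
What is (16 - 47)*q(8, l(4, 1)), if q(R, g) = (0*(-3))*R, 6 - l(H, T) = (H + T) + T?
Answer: 0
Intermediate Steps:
l(H, T) = 6 - H - 2*T (l(H, T) = 6 - ((H + T) + T) = 6 - (H + 2*T) = 6 + (-H - 2*T) = 6 - H - 2*T)
q(R, g) = 0 (q(R, g) = 0*R = 0)
(16 - 47)*q(8, l(4, 1)) = (16 - 47)*0 = -31*0 = 0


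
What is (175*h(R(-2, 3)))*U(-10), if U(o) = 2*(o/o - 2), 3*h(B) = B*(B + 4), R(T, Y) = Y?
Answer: -2450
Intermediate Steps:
h(B) = B*(4 + B)/3 (h(B) = (B*(B + 4))/3 = (B*(4 + B))/3 = B*(4 + B)/3)
U(o) = -2 (U(o) = 2*(1 - 2) = 2*(-1) = -2)
(175*h(R(-2, 3)))*U(-10) = (175*((1/3)*3*(4 + 3)))*(-2) = (175*((1/3)*3*7))*(-2) = (175*7)*(-2) = 1225*(-2) = -2450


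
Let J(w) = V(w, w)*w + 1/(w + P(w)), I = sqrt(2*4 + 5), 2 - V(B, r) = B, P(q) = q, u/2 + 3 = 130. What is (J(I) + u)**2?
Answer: 3023021/52 + 12773*sqrt(13)/13 ≈ 61678.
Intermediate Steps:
u = 254 (u = -6 + 2*130 = -6 + 260 = 254)
V(B, r) = 2 - B
I = sqrt(13) (I = sqrt(8 + 5) = sqrt(13) ≈ 3.6056)
J(w) = 1/(2*w) + w*(2 - w) (J(w) = (2 - w)*w + 1/(w + w) = w*(2 - w) + 1/(2*w) = 1/(2*w) + w*(2 - w))
(J(I) + u)**2 = ((1/(2*(sqrt(13))) - (sqrt(13))**2 + 2*sqrt(13)) + 254)**2 = (((sqrt(13)/13)/2 - 1*13 + 2*sqrt(13)) + 254)**2 = ((sqrt(13)/26 - 13 + 2*sqrt(13)) + 254)**2 = ((-13 + 53*sqrt(13)/26) + 254)**2 = (241 + 53*sqrt(13)/26)**2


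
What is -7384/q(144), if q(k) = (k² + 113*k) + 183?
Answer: -7384/37191 ≈ -0.19854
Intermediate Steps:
q(k) = 183 + k² + 113*k
-7384/q(144) = -7384/(183 + 144² + 113*144) = -7384/(183 + 20736 + 16272) = -7384/37191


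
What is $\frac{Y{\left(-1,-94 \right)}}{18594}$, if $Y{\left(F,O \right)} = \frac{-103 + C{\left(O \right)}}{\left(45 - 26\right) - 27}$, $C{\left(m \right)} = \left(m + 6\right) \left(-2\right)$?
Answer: $- \frac{73}{148752} \approx -0.00049075$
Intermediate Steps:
$C{\left(m \right)} = -12 - 2 m$ ($C{\left(m \right)} = \left(6 + m\right) \left(-2\right) = -12 - 2 m$)
$Y{\left(F,O \right)} = \frac{115}{8} + \frac{O}{4}$ ($Y{\left(F,O \right)} = \frac{-103 - \left(12 + 2 O\right)}{\left(45 - 26\right) - 27} = \frac{-115 - 2 O}{19 - 27} = \frac{-115 - 2 O}{-8} = \left(-115 - 2 O\right) \left(- \frac{1}{8}\right) = \frac{115}{8} + \frac{O}{4}$)
$\frac{Y{\left(-1,-94 \right)}}{18594} = \frac{\frac{115}{8} + \frac{1}{4} \left(-94\right)}{18594} = \left(\frac{115}{8} - \frac{47}{2}\right) \frac{1}{18594} = \left(- \frac{73}{8}\right) \frac{1}{18594} = - \frac{73}{148752}$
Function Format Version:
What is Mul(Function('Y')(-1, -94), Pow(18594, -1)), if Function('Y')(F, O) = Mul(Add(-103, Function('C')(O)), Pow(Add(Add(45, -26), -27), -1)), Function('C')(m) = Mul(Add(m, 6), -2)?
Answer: Rational(-73, 148752) ≈ -0.00049075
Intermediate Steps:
Function('C')(m) = Add(-12, Mul(-2, m)) (Function('C')(m) = Mul(Add(6, m), -2) = Add(-12, Mul(-2, m)))
Function('Y')(F, O) = Add(Rational(115, 8), Mul(Rational(1, 4), O)) (Function('Y')(F, O) = Mul(Add(-103, Add(-12, Mul(-2, O))), Pow(Add(Add(45, -26), -27), -1)) = Mul(Add(-115, Mul(-2, O)), Pow(Add(19, -27), -1)) = Mul(Add(-115, Mul(-2, O)), Pow(-8, -1)) = Mul(Add(-115, Mul(-2, O)), Rational(-1, 8)) = Add(Rational(115, 8), Mul(Rational(1, 4), O)))
Mul(Function('Y')(-1, -94), Pow(18594, -1)) = Mul(Add(Rational(115, 8), Mul(Rational(1, 4), -94)), Pow(18594, -1)) = Mul(Add(Rational(115, 8), Rational(-47, 2)), Rational(1, 18594)) = Mul(Rational(-73, 8), Rational(1, 18594)) = Rational(-73, 148752)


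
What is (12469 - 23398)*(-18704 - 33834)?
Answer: 574187802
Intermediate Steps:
(12469 - 23398)*(-18704 - 33834) = -10929*(-52538) = 574187802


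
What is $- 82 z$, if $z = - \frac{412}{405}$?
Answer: $\frac{33784}{405} \approx 83.417$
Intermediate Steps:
$z = - \frac{412}{405}$ ($z = \left(-412\right) \frac{1}{405} = - \frac{412}{405} \approx -1.0173$)
$- 82 z = \left(-82\right) \left(- \frac{412}{405}\right) = \frac{33784}{405}$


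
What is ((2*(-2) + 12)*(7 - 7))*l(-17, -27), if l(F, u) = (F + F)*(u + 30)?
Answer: 0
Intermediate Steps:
l(F, u) = 2*F*(30 + u) (l(F, u) = (2*F)*(30 + u) = 2*F*(30 + u))
((2*(-2) + 12)*(7 - 7))*l(-17, -27) = ((2*(-2) + 12)*(7 - 7))*(2*(-17)*(30 - 27)) = ((-4 + 12)*0)*(2*(-17)*3) = (8*0)*(-102) = 0*(-102) = 0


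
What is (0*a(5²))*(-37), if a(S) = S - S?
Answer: 0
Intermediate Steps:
a(S) = 0
(0*a(5²))*(-37) = (0*0)*(-37) = 0*(-37) = 0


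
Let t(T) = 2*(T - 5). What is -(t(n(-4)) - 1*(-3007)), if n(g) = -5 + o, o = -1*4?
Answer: -2979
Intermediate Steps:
o = -4
n(g) = -9 (n(g) = -5 - 4 = -9)
t(T) = -10 + 2*T (t(T) = 2*(-5 + T) = -10 + 2*T)
-(t(n(-4)) - 1*(-3007)) = -((-10 + 2*(-9)) - 1*(-3007)) = -((-10 - 18) + 3007) = -(-28 + 3007) = -1*2979 = -2979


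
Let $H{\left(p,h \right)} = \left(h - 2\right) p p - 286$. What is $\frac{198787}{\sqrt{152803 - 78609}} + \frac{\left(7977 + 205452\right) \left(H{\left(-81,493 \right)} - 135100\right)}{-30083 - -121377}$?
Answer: $\frac{658655766885}{91294} + \frac{198787 \sqrt{74194}}{74194} \approx 7.2154 \cdot 10^{6}$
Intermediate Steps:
$H{\left(p,h \right)} = -286 + p^{2} \left(-2 + h\right)$ ($H{\left(p,h \right)} = \left(-2 + h\right) p p - 286 = p \left(-2 + h\right) p - 286 = p^{2} \left(-2 + h\right) - 286 = -286 + p^{2} \left(-2 + h\right)$)
$\frac{198787}{\sqrt{152803 - 78609}} + \frac{\left(7977 + 205452\right) \left(H{\left(-81,493 \right)} - 135100\right)}{-30083 - -121377} = \frac{198787}{\sqrt{152803 - 78609}} + \frac{\left(7977 + 205452\right) \left(\left(-286 - 2 \left(-81\right)^{2} + 493 \left(-81\right)^{2}\right) - 135100\right)}{-30083 - -121377} = \frac{198787}{\sqrt{74194}} + \frac{213429 \left(\left(-286 - 13122 + 493 \cdot 6561\right) - 135100\right)}{-30083 + 121377} = 198787 \frac{\sqrt{74194}}{74194} + \frac{213429 \left(\left(-286 - 13122 + 3234573\right) - 135100\right)}{91294} = \frac{198787 \sqrt{74194}}{74194} + 213429 \left(3221165 - 135100\right) \frac{1}{91294} = \frac{198787 \sqrt{74194}}{74194} + 213429 \cdot 3086065 \cdot \frac{1}{91294} = \frac{198787 \sqrt{74194}}{74194} + 658655766885 \cdot \frac{1}{91294} = \frac{198787 \sqrt{74194}}{74194} + \frac{658655766885}{91294} = \frac{658655766885}{91294} + \frac{198787 \sqrt{74194}}{74194}$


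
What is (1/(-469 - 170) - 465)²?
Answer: 88289802496/408321 ≈ 2.1623e+5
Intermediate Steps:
(1/(-469 - 170) - 465)² = (1/(-639) - 465)² = (-1/639 - 465)² = (-297136/639)² = 88289802496/408321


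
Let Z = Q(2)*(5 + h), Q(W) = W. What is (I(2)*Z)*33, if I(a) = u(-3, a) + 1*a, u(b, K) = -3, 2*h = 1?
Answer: -363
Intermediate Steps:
h = 1/2 (h = (1/2)*1 = 1/2 ≈ 0.50000)
I(a) = -3 + a (I(a) = -3 + 1*a = -3 + a)
Z = 11 (Z = 2*(5 + 1/2) = 2*(11/2) = 11)
(I(2)*Z)*33 = ((-3 + 2)*11)*33 = -1*11*33 = -11*33 = -363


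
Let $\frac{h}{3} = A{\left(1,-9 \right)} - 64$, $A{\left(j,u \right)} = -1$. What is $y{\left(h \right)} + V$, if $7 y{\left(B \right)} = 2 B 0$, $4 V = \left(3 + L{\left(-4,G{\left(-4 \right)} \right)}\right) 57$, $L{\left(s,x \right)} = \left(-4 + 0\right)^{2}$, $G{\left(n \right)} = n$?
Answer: $\frac{1083}{4} \approx 270.75$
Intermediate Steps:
$L{\left(s,x \right)} = 16$ ($L{\left(s,x \right)} = \left(-4\right)^{2} = 16$)
$V = \frac{1083}{4}$ ($V = \frac{\left(3 + 16\right) 57}{4} = \frac{19 \cdot 57}{4} = \frac{1}{4} \cdot 1083 = \frac{1083}{4} \approx 270.75$)
$h = -195$ ($h = 3 \left(-1 - 64\right) = 3 \left(-65\right) = -195$)
$y{\left(B \right)} = 0$ ($y{\left(B \right)} = \frac{2 B 0}{7} = \frac{1}{7} \cdot 0 = 0$)
$y{\left(h \right)} + V = 0 + \frac{1083}{4} = \frac{1083}{4}$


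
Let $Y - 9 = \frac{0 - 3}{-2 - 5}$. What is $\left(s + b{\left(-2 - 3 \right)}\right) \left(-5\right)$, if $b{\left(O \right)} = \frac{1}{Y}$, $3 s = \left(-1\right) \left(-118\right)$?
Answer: $- \frac{13015}{66} \approx -197.2$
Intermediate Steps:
$s = \frac{118}{3}$ ($s = \frac{\left(-1\right) \left(-118\right)}{3} = \frac{1}{3} \cdot 118 = \frac{118}{3} \approx 39.333$)
$Y = \frac{66}{7}$ ($Y = 9 + \frac{0 - 3}{-2 - 5} = 9 - \frac{3}{-7} = 9 - - \frac{3}{7} = 9 + \frac{3}{7} = \frac{66}{7} \approx 9.4286$)
$b{\left(O \right)} = \frac{7}{66}$ ($b{\left(O \right)} = \frac{1}{\frac{66}{7}} = \frac{7}{66}$)
$\left(s + b{\left(-2 - 3 \right)}\right) \left(-5\right) = \left(\frac{118}{3} + \frac{7}{66}\right) \left(-5\right) = \frac{2603}{66} \left(-5\right) = - \frac{13015}{66}$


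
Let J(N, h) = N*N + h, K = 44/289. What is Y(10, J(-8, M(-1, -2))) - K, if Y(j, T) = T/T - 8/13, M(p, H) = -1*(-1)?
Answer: 873/3757 ≈ 0.23237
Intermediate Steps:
M(p, H) = 1
K = 44/289 (K = (1/289)*44 = 44/289 ≈ 0.15225)
J(N, h) = h + N² (J(N, h) = N² + h = h + N²)
Y(j, T) = 5/13 (Y(j, T) = 1 - 8*1/13 = 1 - 8/13 = 5/13)
Y(10, J(-8, M(-1, -2))) - K = 5/13 - 1*44/289 = 5/13 - 44/289 = 873/3757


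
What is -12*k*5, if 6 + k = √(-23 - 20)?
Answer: 360 - 60*I*√43 ≈ 360.0 - 393.45*I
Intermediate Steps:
k = -6 + I*√43 (k = -6 + √(-23 - 20) = -6 + √(-43) = -6 + I*√43 ≈ -6.0 + 6.5574*I)
-12*k*5 = -12*(-6 + I*√43)*5 = (72 - 12*I*√43)*5 = 360 - 60*I*√43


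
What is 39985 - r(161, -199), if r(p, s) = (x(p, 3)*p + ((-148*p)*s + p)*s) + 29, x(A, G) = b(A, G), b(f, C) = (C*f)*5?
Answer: 943295808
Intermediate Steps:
b(f, C) = 5*C*f
x(A, G) = 5*A*G (x(A, G) = 5*G*A = 5*A*G)
r(p, s) = 29 + 15*p² + s*(p - 148*p*s) (r(p, s) = ((5*p*3)*p + ((-148*p)*s + p)*s) + 29 = ((15*p)*p + (-148*p*s + p)*s) + 29 = (15*p² + (p - 148*p*s)*s) + 29 = (15*p² + s*(p - 148*p*s)) + 29 = 29 + 15*p² + s*(p - 148*p*s))
39985 - r(161, -199) = 39985 - (29 + 15*161² + 161*(-199) - 148*161*(-199)²) = 39985 - (29 + 15*25921 - 32039 - 148*161*39601) = 39985 - (29 + 388815 - 32039 - 943612628) = 39985 - 1*(-943255823) = 39985 + 943255823 = 943295808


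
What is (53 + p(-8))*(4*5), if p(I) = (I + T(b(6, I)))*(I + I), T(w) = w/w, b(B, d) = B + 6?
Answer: 3300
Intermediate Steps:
b(B, d) = 6 + B
T(w) = 1
p(I) = 2*I*(1 + I) (p(I) = (I + 1)*(I + I) = (1 + I)*(2*I) = 2*I*(1 + I))
(53 + p(-8))*(4*5) = (53 + 2*(-8)*(1 - 8))*(4*5) = (53 + 2*(-8)*(-7))*20 = (53 + 112)*20 = 165*20 = 3300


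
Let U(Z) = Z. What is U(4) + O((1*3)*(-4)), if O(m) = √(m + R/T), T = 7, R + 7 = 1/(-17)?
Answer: 4 + 6*I*√5117/119 ≈ 4.0 + 3.6067*I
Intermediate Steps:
R = -120/17 (R = -7 + 1/(-17) = -7 - 1/17 = -120/17 ≈ -7.0588)
O(m) = √(-120/119 + m) (O(m) = √(m - 120/17/7) = √(m - 120/17*⅐) = √(m - 120/119) = √(-120/119 + m))
U(4) + O((1*3)*(-4)) = 4 + √(-14280 + 14161*((1*3)*(-4)))/119 = 4 + √(-14280 + 14161*(3*(-4)))/119 = 4 + √(-14280 + 14161*(-12))/119 = 4 + √(-14280 - 169932)/119 = 4 + √(-184212)/119 = 4 + (6*I*√5117)/119 = 4 + 6*I*√5117/119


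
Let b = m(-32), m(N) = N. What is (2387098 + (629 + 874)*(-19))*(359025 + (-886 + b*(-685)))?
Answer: 896384733919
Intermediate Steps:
b = -32
(2387098 + (629 + 874)*(-19))*(359025 + (-886 + b*(-685))) = (2387098 + (629 + 874)*(-19))*(359025 + (-886 - 32*(-685))) = (2387098 + 1503*(-19))*(359025 + (-886 + 21920)) = (2387098 - 28557)*(359025 + 21034) = 2358541*380059 = 896384733919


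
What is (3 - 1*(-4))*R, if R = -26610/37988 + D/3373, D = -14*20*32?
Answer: -1505448035/64066762 ≈ -23.498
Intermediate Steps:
D = -8960 (D = -280*32 = -8960)
R = -215064005/64066762 (R = -26610/37988 - 8960/3373 = -26610*1/37988 - 8960*1/3373 = -13305/18994 - 8960/3373 = -215064005/64066762 ≈ -3.3569)
(3 - 1*(-4))*R = (3 - 1*(-4))*(-215064005/64066762) = (3 + 4)*(-215064005/64066762) = 7*(-215064005/64066762) = -1505448035/64066762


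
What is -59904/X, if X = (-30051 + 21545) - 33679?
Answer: 4608/3245 ≈ 1.4200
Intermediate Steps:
X = -42185 (X = -8506 - 33679 = -42185)
-59904/X = -59904/(-42185) = -59904*(-1/42185) = 4608/3245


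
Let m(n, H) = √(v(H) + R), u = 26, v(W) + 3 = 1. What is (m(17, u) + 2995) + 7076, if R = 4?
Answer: 10071 + √2 ≈ 10072.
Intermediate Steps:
v(W) = -2 (v(W) = -3 + 1 = -2)
m(n, H) = √2 (m(n, H) = √(-2 + 4) = √2)
(m(17, u) + 2995) + 7076 = (√2 + 2995) + 7076 = (2995 + √2) + 7076 = 10071 + √2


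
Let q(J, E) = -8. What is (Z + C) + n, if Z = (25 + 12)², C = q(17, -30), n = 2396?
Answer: 3757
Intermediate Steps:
C = -8
Z = 1369 (Z = 37² = 1369)
(Z + C) + n = (1369 - 8) + 2396 = 1361 + 2396 = 3757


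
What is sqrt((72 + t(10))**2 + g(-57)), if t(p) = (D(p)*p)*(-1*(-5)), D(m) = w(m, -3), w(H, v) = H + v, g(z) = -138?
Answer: sqrt(177946) ≈ 421.84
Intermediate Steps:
D(m) = -3 + m (D(m) = m - 3 = -3 + m)
t(p) = 5*p*(-3 + p) (t(p) = ((-3 + p)*p)*(-1*(-5)) = (p*(-3 + p))*5 = 5*p*(-3 + p))
sqrt((72 + t(10))**2 + g(-57)) = sqrt((72 + 5*10*(-3 + 10))**2 - 138) = sqrt((72 + 5*10*7)**2 - 138) = sqrt((72 + 350)**2 - 138) = sqrt(422**2 - 138) = sqrt(178084 - 138) = sqrt(177946)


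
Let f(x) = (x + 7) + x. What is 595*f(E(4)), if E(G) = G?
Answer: 8925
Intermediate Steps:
f(x) = 7 + 2*x (f(x) = (7 + x) + x = 7 + 2*x)
595*f(E(4)) = 595*(7 + 2*4) = 595*(7 + 8) = 595*15 = 8925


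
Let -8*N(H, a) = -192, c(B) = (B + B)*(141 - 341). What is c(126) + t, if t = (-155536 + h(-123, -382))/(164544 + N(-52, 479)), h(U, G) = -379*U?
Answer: -8294336119/164568 ≈ -50401.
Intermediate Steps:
c(B) = -400*B (c(B) = (2*B)*(-200) = -400*B)
N(H, a) = 24 (N(H, a) = -⅛*(-192) = 24)
t = -108919/164568 (t = (-155536 - 379*(-123))/(164544 + 24) = (-155536 + 46617)/164568 = -108919*1/164568 = -108919/164568 ≈ -0.66185)
c(126) + t = -400*126 - 108919/164568 = -50400 - 108919/164568 = -8294336119/164568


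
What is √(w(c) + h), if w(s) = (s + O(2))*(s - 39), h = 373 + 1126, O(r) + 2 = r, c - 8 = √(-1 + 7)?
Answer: √(1257 - 23*√6) ≈ 34.651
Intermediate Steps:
c = 8 + √6 (c = 8 + √(-1 + 7) = 8 + √6 ≈ 10.449)
O(r) = -2 + r
h = 1499
w(s) = s*(-39 + s) (w(s) = (s + (-2 + 2))*(s - 39) = (s + 0)*(-39 + s) = s*(-39 + s))
√(w(c) + h) = √((8 + √6)*(-39 + (8 + √6)) + 1499) = √((8 + √6)*(-31 + √6) + 1499) = √((-31 + √6)*(8 + √6) + 1499) = √(1499 + (-31 + √6)*(8 + √6))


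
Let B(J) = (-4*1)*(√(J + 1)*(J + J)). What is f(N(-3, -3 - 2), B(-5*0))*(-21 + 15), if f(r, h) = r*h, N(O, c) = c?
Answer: 0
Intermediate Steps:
B(J) = -8*J*√(1 + J) (B(J) = -4*√(1 + J)*2*J = -8*J*√(1 + J))
f(r, h) = h*r
f(N(-3, -3 - 2), B(-5*0))*(-21 + 15) = ((-8*(-5*0)*√(1 - 5*0))*(-3 - 2))*(-21 + 15) = (-8*0*√(1 + 0)*(-5))*(-6) = (-8*0*√1*(-5))*(-6) = (-8*0*1*(-5))*(-6) = (0*(-5))*(-6) = 0*(-6) = 0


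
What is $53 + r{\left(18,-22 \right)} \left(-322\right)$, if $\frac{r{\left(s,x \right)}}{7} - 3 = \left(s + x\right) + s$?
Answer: $-38265$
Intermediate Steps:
$r{\left(s,x \right)} = 21 + 7 x + 14 s$ ($r{\left(s,x \right)} = 21 + 7 \left(\left(s + x\right) + s\right) = 21 + 7 \left(x + 2 s\right) = 21 + \left(7 x + 14 s\right) = 21 + 7 x + 14 s$)
$53 + r{\left(18,-22 \right)} \left(-322\right) = 53 + \left(21 + 7 \left(-22\right) + 14 \cdot 18\right) \left(-322\right) = 53 + \left(21 - 154 + 252\right) \left(-322\right) = 53 + 119 \left(-322\right) = 53 - 38318 = -38265$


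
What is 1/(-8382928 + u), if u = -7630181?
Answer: -1/16013109 ≈ -6.2449e-8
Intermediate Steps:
1/(-8382928 + u) = 1/(-8382928 - 7630181) = 1/(-16013109) = -1/16013109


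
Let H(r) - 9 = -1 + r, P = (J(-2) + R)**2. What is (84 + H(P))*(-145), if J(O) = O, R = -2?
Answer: -15660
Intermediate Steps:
P = 16 (P = (-2 - 2)**2 = (-4)**2 = 16)
H(r) = 8 + r (H(r) = 9 + (-1 + r) = 8 + r)
(84 + H(P))*(-145) = (84 + (8 + 16))*(-145) = (84 + 24)*(-145) = 108*(-145) = -15660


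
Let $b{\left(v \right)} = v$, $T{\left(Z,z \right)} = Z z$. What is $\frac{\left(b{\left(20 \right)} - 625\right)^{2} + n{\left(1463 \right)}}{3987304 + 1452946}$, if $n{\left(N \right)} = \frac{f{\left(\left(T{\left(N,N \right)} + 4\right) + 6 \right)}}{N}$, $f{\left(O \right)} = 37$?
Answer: $\frac{267747306}{3979542875} \approx 0.067281$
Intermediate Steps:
$n{\left(N \right)} = \frac{37}{N}$
$\frac{\left(b{\left(20 \right)} - 625\right)^{2} + n{\left(1463 \right)}}{3987304 + 1452946} = \frac{\left(20 - 625\right)^{2} + \frac{37}{1463}}{3987304 + 1452946} = \frac{\left(-605\right)^{2} + 37 \cdot \frac{1}{1463}}{5440250} = \left(366025 + \frac{37}{1463}\right) \frac{1}{5440250} = \frac{535494612}{1463} \cdot \frac{1}{5440250} = \frac{267747306}{3979542875}$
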